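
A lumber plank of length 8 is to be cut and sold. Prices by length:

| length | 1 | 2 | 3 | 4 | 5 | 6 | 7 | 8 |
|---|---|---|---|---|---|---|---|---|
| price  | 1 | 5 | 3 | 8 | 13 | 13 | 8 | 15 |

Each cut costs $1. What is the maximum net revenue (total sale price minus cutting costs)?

Let r[k] be the best obtainable value from length k. For each k, try every first piece i and keep the best of price[i] + r[k−i] minus the 1 cut fee when i<k.
r[1] = 1
r[2] = 5
r[3] = 5  (first piece 1, then r[2]=5)
r[4] = 9  (first piece 2, then r[2]=5)
r[5] = 13
r[6] = 13  (first piece 1, then r[5]=13)
r[7] = 17  (first piece 2, then r[5]=13)
r[8] = 17  (first piece 1, then r[7]=17)
One optimal plan: pieces 5 + 2 + 1 (2 cuts) → $19 − $2 = $17.

17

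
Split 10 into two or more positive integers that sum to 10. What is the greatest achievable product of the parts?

36

Define P[k] = max over 1≤i<k of i · max(k−i, P[k−i]); the inner max lets the remainder stay uncut if that's better.
P[2] = 1×max(1,0) = 1×1 = 1
P[3] = 1×max(2,1) = 1×2 = 2
P[4] = 2×max(2,1) = 2×2 = 4
P[5] = 2×max(3,2) = 2×3 = 6
P[6] = 3×max(3,2) = 3×3 = 9
P[7] = 2×max(5,6) = 2×6 = 12
P[8] = 2×max(6,9) = 2×9 = 18
P[9] = 3×max(6,9) = 3×9 = 27
P[10] = 2×max(8,18) = 2×18 = 36
One optimal split: 3 + 3 + 2 + 2; product 3×3×2×2 = 36.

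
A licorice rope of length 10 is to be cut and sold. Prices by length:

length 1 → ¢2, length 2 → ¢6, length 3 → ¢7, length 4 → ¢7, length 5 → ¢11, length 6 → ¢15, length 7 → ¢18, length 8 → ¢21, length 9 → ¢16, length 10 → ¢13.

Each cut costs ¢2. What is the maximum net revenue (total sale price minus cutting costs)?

Consider every possible first cut. net[k] is the best of p[i]+net[k−i] over all sellable i≤k, charging 2 whenever i<k.
net[1] = 2
net[2] = 6
net[3] = 7
net[4] = 10  (first piece 2, then net[2]=6)
net[5] = 11  (first piece 2, then net[3]=7)
net[6] = 15
net[7] = 18
net[8] = 21
net[9] = 22  (first piece 2, then net[7]=18)
net[10] = 25  (first piece 2, then net[8]=21)
One optimal plan: pieces 8 + 2 (1 cut) → ¢27 − ¢2 = ¢25.

25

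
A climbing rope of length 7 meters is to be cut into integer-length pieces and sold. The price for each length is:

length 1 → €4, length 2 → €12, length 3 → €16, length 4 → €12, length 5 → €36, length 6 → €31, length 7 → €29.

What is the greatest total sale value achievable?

Build R[k] bottom-up: R[k] = max over allowed piece i of (p[i] + R[k−i]).
R[1] = 4
R[2] = 12
R[3] = 16  (first piece 1, then R[2]=12)
R[4] = 24  (first piece 2, then R[2]=12)
R[5] = 36
R[6] = 40  (first piece 1, then R[5]=36)
R[7] = 48  (first piece 2, then R[5]=36)
One optimal cutting: 5 + 2 → €36 + €12 = €48.

48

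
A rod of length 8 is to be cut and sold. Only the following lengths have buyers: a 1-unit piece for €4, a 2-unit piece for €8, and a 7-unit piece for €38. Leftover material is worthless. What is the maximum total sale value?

42

Let f[k] be the best obtainable value from length k. For each k, try every first piece i and keep the best of price[i] + f[k−i].
f[1] = 4
f[2] = max(4+4, 8+0) = 8
f[3] = max(4+8, 8+4) = 12
f[4] = max(4+12, 8+8) = 16
f[5] = max(4+16, 8+12) = 20
f[6] = max(4+20, 8+16) = 24
f[7] = max(4+24, 8+20, 38+0) = 38
f[8] = max(4+38, 8+24, 38+4) = 42
One optimal cutting: 7 + 1 → €42.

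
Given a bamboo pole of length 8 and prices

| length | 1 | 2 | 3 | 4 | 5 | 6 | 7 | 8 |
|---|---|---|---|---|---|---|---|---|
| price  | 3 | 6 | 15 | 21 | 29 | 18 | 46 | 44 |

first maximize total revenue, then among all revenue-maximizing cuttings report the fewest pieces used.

Consider every possible first cut. r[k] is the best of p[i]+r[k−i] over all sellable i≤k.
r[1] = 3
r[2] = 6  (first piece 1, then r[1]=3)
r[3] = 15
r[4] = 21
r[5] = 29
r[6] = 32  (first piece 1, then r[5]=29)
r[7] = 46
r[8] = 49  (first piece 1, then r[7]=46)
Maximum revenue is $49.
Now minimize piece count subject to staying optimal: for each k, pieces[k] = 1 + min over i with p[i]+r[k−i]=r[k] of pieces[k−i].
pieces[5] = 1
pieces[6] = 2
pieces[7] = 1
pieces[8] = 2

2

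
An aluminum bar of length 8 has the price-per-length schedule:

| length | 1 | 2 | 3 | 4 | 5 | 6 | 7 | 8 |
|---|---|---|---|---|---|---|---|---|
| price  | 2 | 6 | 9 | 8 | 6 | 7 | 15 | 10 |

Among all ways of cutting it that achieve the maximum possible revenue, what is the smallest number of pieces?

Let r[k] be the best obtainable value from length k. For each k, try every first piece i and keep the best of price[i] + r[k−i].
r[1] = 2
r[2] = 6
r[3] = 9
r[4] = 12  (first piece 2, then r[2]=6)
r[5] = 15  (first piece 2, then r[3]=9)
r[6] = 18  (first piece 2, then r[4]=12)
r[7] = 21  (first piece 2, then r[5]=15)
r[8] = 24  (first piece 2, then r[6]=18)
Maximum revenue is $24.
Now minimize piece count subject to staying optimal: for each k, pieces[k] = 1 + min over i with p[i]+r[k−i]=r[k] of pieces[k−i].
pieces[5] = 2
pieces[6] = 2
pieces[7] = 3
pieces[8] = 3

3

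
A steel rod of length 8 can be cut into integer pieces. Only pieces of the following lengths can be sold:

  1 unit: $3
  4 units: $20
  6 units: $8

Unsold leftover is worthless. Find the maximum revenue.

40

Let f[k] be the best obtainable value from length k. For each k, try every first piece i and keep the best of price[i] + f[k−i].
f[1] = 3
f[2] = 6  (first piece 1, then f[1]=3)
f[3] = 9  (first piece 1, then f[2]=6)
f[4] = max(3+9, 20+0) = 20
f[5] = max(3+20, 20+3) = 23
f[6] = max(3+23, 20+6, 8+0) = 26
f[7] = max(3+26, 20+9, 8+3) = 29
f[8] = max(3+29, 20+20, 8+6) = 40
One optimal cutting: 4 + 4 → $40.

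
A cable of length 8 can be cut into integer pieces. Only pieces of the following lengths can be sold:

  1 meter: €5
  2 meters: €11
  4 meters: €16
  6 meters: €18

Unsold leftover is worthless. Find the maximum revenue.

Build f[k] bottom-up: f[k] = max over allowed piece i of (p[i] + f[k−i]).
f[1] = 5
f[2] = max(5+5, 11+0) = 11
f[3] = max(5+11, 11+5) = 16
f[4] = max(5+16, 11+11, 16+0) = 22
f[5] = max(5+22, 11+16, 16+5) = 27
f[6] = max(5+27, 11+22, 16+11, 18+0) = 33
f[7] = max(5+33, 11+27, 16+16, 18+5) = 38
f[8] = max(5+38, 11+33, 16+22, 18+11) = 44
One optimal cutting: 2 + 2 + 2 + 2 → €44.

44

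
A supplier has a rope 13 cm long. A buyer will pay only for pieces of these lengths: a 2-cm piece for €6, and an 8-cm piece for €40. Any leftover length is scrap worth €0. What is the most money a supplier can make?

Build f[k] bottom-up: f[k] = max over allowed piece i of (p[i] + f[k−i]).
f[1] = 0
f[2] = 6
f[3] = 6
f[4] = 12  (first piece 2, then f[2]=6)
f[5] = 12
f[6] = 18  (first piece 2, then f[4]=12)
f[7] = 18
f[8] = max(6+18, 40+0) = 40
f[9] = max(6+18, 40+0) = 40
f[10] = max(6+40, 40+6) = 46
f[11] = max(6+40, 40+6) = 46
f[12] = max(6+46, 40+12) = 52
f[13] = max(6+46, 40+12) = 52
One optimal cutting: pieces 8 + 2 + 2 with 1 cm of scrap → €52.

52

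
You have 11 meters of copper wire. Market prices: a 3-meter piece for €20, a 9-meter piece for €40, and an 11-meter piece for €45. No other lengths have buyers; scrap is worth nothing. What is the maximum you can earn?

60

Consider every possible first cut. f[k] is the best of p[i]+f[k−i] over all sellable i≤k.
f[1] = 0
f[2] = 0
f[3] = 20
f[4] = 20
f[5] = 20
f[6] = 40  (first piece 3, then f[3]=20)
f[7] = 40
f[8] = 40
f[9] = max(20+40, 40+0) = 60
f[10] = max(20+40, 40+0) = 60
f[11] = max(20+40, 40+0, 45+0) = 60
One optimal cutting: pieces 3 + 3 + 3 with 2 meters of scrap → €60.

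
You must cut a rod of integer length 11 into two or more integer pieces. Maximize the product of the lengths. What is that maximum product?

54

Fill P[k] for k=2..11: at each k try every first piece i and multiply by the better of (k−i) uncut or P[k−i].
P[2] = 1·max(1,0) = 1·1 = 1
P[3] = 1·max(2,1) = 1·2 = 2
P[4] = 2·max(2,1) = 2·2 = 4
P[5] = 2·max(3,2) = 2·3 = 6
P[6] = 3·max(3,2) = 3·3 = 9
P[7] = 2·max(5,6) = 2·6 = 12
P[8] = 2·max(6,9) = 2·9 = 18
P[9] = 3·max(6,9) = 3·9 = 27
P[10] = 2·max(8,18) = 2·18 = 36
P[11] = 2·max(9,27) = 2·27 = 54
One optimal split: 3 + 3 + 3 + 2; product 3·3·3·2 = 54.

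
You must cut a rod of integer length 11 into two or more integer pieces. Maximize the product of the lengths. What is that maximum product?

Fill m[k] for k=2..11: at each k try every first piece i and multiply by the better of (k−i) uncut or m[k−i].
m[2] = 1·max(1,0) = 1·1 = 1
m[3] = 1·max(2,1) = 1·2 = 2
m[4] = 2·max(2,1) = 2·2 = 4
m[5] = 2·max(3,2) = 2·3 = 6
m[6] = 3·max(3,2) = 3·3 = 9
m[7] = 2·max(5,6) = 2·6 = 12
m[8] = 2·max(6,9) = 2·9 = 18
m[9] = 3·max(6,9) = 3·9 = 27
m[10] = 2·max(8,18) = 2·18 = 36
m[11] = 2·max(9,27) = 2·27 = 54
One optimal split: 3 + 3 + 3 + 2; product 3·3·3·2 = 54.

54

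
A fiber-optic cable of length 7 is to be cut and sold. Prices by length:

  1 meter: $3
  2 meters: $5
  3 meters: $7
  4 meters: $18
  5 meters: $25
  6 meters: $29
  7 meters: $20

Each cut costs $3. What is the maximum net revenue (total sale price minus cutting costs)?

Build net[k] bottom-up: net[k] = max over allowed piece i of (p[i] + net[k−i]) − 3 per cut.
net[1] = 3
net[2] = 5
net[3] = 7
net[4] = 18
net[5] = 25
net[6] = 29
net[7] = 29  (first piece 1, then net[6]=29)
One optimal plan: pieces 6 + 1 (1 cut) → $32 − $3 = $29.

29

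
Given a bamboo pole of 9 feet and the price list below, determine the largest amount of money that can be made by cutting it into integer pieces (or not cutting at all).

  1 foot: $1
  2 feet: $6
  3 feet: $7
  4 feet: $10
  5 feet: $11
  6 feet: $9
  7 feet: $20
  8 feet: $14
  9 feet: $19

26

Consider every possible first cut. v[k] is the best of p[i]+v[k−i] over all sellable i≤k.
v[1] = 1
v[2] = 6
v[3] = 7  (first piece 1, then v[2]=6)
v[4] = 12  (first piece 2, then v[2]=6)
v[5] = 13  (first piece 1, then v[4]=12)
v[6] = 18  (first piece 2, then v[4]=12)
v[7] = 20
v[8] = 24  (first piece 2, then v[6]=18)
v[9] = 26  (first piece 2, then v[7]=20)
One optimal cutting: 7 + 2 → $20 + $6 = $26.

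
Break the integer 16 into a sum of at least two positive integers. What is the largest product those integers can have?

Let m[k] be the best product for length k (with at least one cut). For each first piece i, the rest contributes max(k−i, m[k−i]).
m[2] = 1*max(1,0) = 1*1 = 1
m[3] = 1*max(2,1) = 1*2 = 2
m[4] = 2*max(2,1) = 2*2 = 4
m[5] = 2*max(3,2) = 2*3 = 6
m[6] = 3*max(3,2) = 3*3 = 9
m[7] = 2*max(5,6) = 2*6 = 12
m[8] = 2*max(6,9) = 2*9 = 18
m[9] = 3*max(6,9) = 3*9 = 27
m[10] = 2*max(8,18) = 2*18 = 36
m[11] = 2*max(9,27) = 2*27 = 54
m[12] = 3*max(9,27) = 3*27 = 81
m[13] = 2*max(11,54) = 2*54 = 108
m[14] = 2*max(12,81) = 2*81 = 162
m[15] = 3*max(12,81) = 3*81 = 243
m[16] = 2*max(14,162) = 2*162 = 324
One optimal split: 3 + 3 + 3 + 3 + 2 + 2; product 3*3*3*3*2*2 = 324.

324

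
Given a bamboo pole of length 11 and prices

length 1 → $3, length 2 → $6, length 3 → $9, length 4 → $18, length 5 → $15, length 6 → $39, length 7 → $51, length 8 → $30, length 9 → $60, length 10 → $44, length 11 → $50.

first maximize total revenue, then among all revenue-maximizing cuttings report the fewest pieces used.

2

Let r[k] be the best obtainable value from length k. For each k, try every first piece i and keep the best of price[i] + r[k−i].
r[1] = 3
r[2] = 6  (first piece 1, then r[1]=3)
r[3] = 9  (first piece 1, then r[2]=6)
r[4] = 18
r[5] = 21  (first piece 1, then r[4]=18)
r[6] = 39
r[7] = 51
r[8] = 54  (first piece 1, then r[7]=51)
r[9] = 60
r[10] = 63  (first piece 1, then r[9]=60)
r[11] = 69  (first piece 4, then r[7]=51)
Maximum revenue is $69.
Now minimize piece count subject to staying optimal: for each k, pieces[k] = 1 + min over i with p[i]+r[k−i]=r[k] of pieces[k−i].
pieces[8] = 2
pieces[9] = 1
pieces[10] = 2
pieces[11] = 2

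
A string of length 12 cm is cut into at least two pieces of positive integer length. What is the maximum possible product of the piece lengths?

81

Define m[k] = max over 1≤i<k of i · max(k−i, m[k−i]); the inner max lets the remainder stay uncut if that's better.
m[2] = 1*max(1,0) = 1*1 = 1
m[3] = 1*max(2,1) = 1*2 = 2
m[4] = 2*max(2,1) = 2*2 = 4
m[5] = 2*max(3,2) = 2*3 = 6
m[6] = 3*max(3,2) = 3*3 = 9
m[7] = 2*max(5,6) = 2*6 = 12
m[8] = 2*max(6,9) = 2*9 = 18
m[9] = 3*max(6,9) = 3*9 = 27
m[10] = 2*max(8,18) = 2*18 = 36
m[11] = 2*max(9,27) = 2*27 = 54
m[12] = 3*max(9,27) = 3*27 = 81
One optimal split: 3 + 3 + 3 + 3; product 3*3*3*3 = 81.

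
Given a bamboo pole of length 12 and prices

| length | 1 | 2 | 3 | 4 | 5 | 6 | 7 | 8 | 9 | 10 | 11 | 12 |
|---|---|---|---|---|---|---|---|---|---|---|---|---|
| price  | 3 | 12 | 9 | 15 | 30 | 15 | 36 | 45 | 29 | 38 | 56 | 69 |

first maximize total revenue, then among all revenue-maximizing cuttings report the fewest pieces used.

3

Consider every possible first cut. r[k] is the best of p[i]+r[k−i] over all sellable i≤k.
r[1] = 3
r[2] = 12
r[3] = 15  (first piece 1, then r[2]=12)
r[4] = 24  (first piece 2, then r[2]=12)
r[5] = 30
r[6] = 36  (first piece 2, then r[4]=24)
r[7] = 42  (first piece 2, then r[5]=30)
r[8] = 48  (first piece 2, then r[6]=36)
r[9] = 54  (first piece 2, then r[7]=42)
r[10] = 60  (first piece 2, then r[8]=48)
r[11] = 66  (first piece 2, then r[9]=54)
r[12] = 72  (first piece 2, then r[10]=60)
Maximum revenue is $72.
Now minimize piece count subject to staying optimal: for each k, pieces[k] = 1 + min over i with p[i]+r[k−i]=r[k] of pieces[k−i].
pieces[9] = 3
pieces[10] = 2
pieces[11] = 4
pieces[12] = 3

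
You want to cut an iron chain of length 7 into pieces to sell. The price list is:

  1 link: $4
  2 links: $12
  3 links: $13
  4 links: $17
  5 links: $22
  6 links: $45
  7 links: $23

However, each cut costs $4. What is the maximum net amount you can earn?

Consider every possible first cut. net[k] is the best of p[i]+net[k−i] over all sellable i≤k, charging 4 whenever i<k.
net[1] = 4
net[2] = max(4+4-4, 12+0) = 12
net[3] = max(4+12-4, 12+4-4, 13+0) = 13
net[4] = max(4+13-4, 12+12-4, 13+4-4, 17+0) = 20
net[5] = max(4+20-4, 12+13-4, 13+12-4, 17+4-4, 22+0) = 22
net[6] = max(4+22-4, 12+20-4, 13+13-4, 17+12-4, 22+4-4, 45+0) = 45
net[7] = max(4+45-4, 12+22-4, 13+20-4, …, 45+4-4, 23+0) = 45
One optimal plan: pieces 6 + 1 (1 cut) → $49 − $4 = $45.

45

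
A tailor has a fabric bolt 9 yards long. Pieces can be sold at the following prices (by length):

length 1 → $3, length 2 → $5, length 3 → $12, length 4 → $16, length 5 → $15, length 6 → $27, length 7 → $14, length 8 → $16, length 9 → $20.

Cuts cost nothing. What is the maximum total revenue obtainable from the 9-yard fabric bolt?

39

Consider every possible first cut. v[k] is the best of p[i]+v[k−i] over all sellable i≤k.
v[1] = 3
v[2] = 6  (first piece 1, then v[1]=3)
v[3] = 12
v[4] = 16
v[5] = 19  (first piece 1, then v[4]=16)
v[6] = 27
v[7] = 30  (first piece 1, then v[6]=27)
v[8] = 33  (first piece 1, then v[7]=30)
v[9] = 39  (first piece 3, then v[6]=27)
One optimal cutting: 6 + 3 → $27 + $12 = $39.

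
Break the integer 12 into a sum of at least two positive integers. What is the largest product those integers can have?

Let prod[k] be the best product for length k (with at least one cut). For each first piece i, the rest contributes max(k−i, prod[k−i]).
prod[2] = 1·max(1,0) = 1·1 = 1
prod[3] = 1·max(2,1) = 1·2 = 2
prod[4] = 2·max(2,1) = 2·2 = 4
prod[5] = 2·max(3,2) = 2·3 = 6
prod[6] = 3·max(3,2) = 3·3 = 9
prod[7] = 2·max(5,6) = 2·6 = 12
prod[8] = 2·max(6,9) = 2·9 = 18
prod[9] = 3·max(6,9) = 3·9 = 27
prod[10] = 2·max(8,18) = 2·18 = 36
prod[11] = 2·max(9,27) = 2·27 = 54
prod[12] = 3·max(9,27) = 3·27 = 81
One optimal split: 3 + 3 + 3 + 3; product 3·3·3·3 = 81.

81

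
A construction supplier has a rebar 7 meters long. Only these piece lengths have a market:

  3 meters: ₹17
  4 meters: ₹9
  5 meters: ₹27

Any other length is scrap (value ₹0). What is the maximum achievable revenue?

34

Let f[k] be the best obtainable value from length k. For each k, try every first piece i and keep the best of price[i] + f[k−i].
f[1] = 0
f[2] = 0
f[3] = 17
f[4] = 17
f[5] = 27
f[6] = 34  (first piece 3, then f[3]=17)
f[7] = 34
One optimal cutting: pieces 3 + 3 with 1 meter of scrap → ₹34.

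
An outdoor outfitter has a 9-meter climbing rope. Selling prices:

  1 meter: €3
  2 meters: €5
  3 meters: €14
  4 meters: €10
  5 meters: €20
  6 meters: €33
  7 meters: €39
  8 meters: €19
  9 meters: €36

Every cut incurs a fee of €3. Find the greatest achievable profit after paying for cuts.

Let v[k] be the best obtainable value from length k. For each k, try every first piece i and keep the best of price[i] + v[k−i] minus the 3 cut fee when i<k.
v[1] = 3
v[2] = 5
v[3] = 14
v[4] = 14  (first piece 1, then v[3]=14)
v[5] = 20
v[6] = 33
v[7] = 39
v[8] = 39  (first piece 1, then v[7]=39)
v[9] = 44  (first piece 3, then v[6]=33)
One optimal plan: pieces 6 + 3 (1 cut) → €47 − €3 = €44.

44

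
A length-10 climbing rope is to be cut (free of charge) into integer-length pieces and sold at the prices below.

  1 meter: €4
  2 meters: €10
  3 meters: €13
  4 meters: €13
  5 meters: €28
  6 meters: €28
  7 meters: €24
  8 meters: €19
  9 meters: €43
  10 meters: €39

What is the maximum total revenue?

56

Consider every possible first cut. R[k] is the best of p[i]+R[k−i] over all sellable i≤k.
R[1] = 4
R[2] = 10
R[3] = 14  (first piece 1, then R[2]=10)
R[4] = 20  (first piece 2, then R[2]=10)
R[5] = 28
R[6] = 32  (first piece 1, then R[5]=28)
R[7] = 38  (first piece 2, then R[5]=28)
R[8] = 42  (first piece 1, then R[7]=38)
R[9] = 48  (first piece 2, then R[7]=38)
R[10] = 56  (first piece 5, then R[5]=28)
One optimal cutting: 5 + 5 → €28 + €28 = €56.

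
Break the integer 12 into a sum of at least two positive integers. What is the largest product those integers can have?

Fill P[k] for k=2..12: at each k try every first piece i and multiply by the better of (k−i) uncut or P[k−i].
P[2] = 1×max(1,0) = 1×1 = 1
P[3] = max(1×2, 2×1) = 2
P[4] = max(1×3, 2×2, 3×1) = 4
P[5] = max(1×4, 2×3, 3×2, 4×1) = 6
P[6] = max(1×6, 2×4, 3×3, 4×2, 5×1) = 9
P[7] = max(1×9, 2×6, 3×4, 4×3, 5×2, 6×1) = 12
P[8] = max(1×12, 2×9, 3×6, …, 6×2, 7×1) = 18
P[9] = max(1×18, 2×12, 3×9, …, 7×2, 8×1) = 27
P[10] = max(1×27, 2×18, 3×12, …, 8×2, 9×1) = 36
P[11] = max(1×36, 2×27, 3×18, …, 9×2, 10×1) = 54
P[12] = max(1×54, 2×36, 3×27, …, 10×2, 11×1) = 81
One optimal split: 3 + 3 + 3 + 3; product 3×3×3×3 = 81.

81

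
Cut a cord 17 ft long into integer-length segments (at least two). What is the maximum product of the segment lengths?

Fill g[k] for k=2..17: at each k try every first piece i and multiply by the better of (k−i) uncut or g[k−i].
g[2] = 1·max(1,0) = 1·1 = 1
g[3] = 1·max(2,1) = 1·2 = 2
g[4] = 2·max(2,1) = 2·2 = 4
g[5] = 2·max(3,2) = 2·3 = 6
g[6] = 3·max(3,2) = 3·3 = 9
g[7] = 2·max(5,6) = 2·6 = 12
g[8] = 2·max(6,9) = 2·9 = 18
g[9] = 3·max(6,9) = 3·9 = 27
g[10] = 2·max(8,18) = 2·18 = 36
g[11] = 2·max(9,27) = 2·27 = 54
g[12] = 3·max(9,27) = 3·27 = 81
g[13] = 2·max(11,54) = 2·54 = 108
g[14] = 2·max(12,81) = 2·81 = 162
g[15] = 3·max(12,81) = 3·81 = 243
g[16] = 2·max(14,162) = 2·162 = 324
g[17] = 2·max(15,243) = 2·243 = 486
One optimal split: 3 + 3 + 3 + 3 + 3 + 2; product 3·3·3·3·3·2 = 486.

486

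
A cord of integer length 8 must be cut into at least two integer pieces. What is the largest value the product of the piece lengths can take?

Define g[k] = max over 1≤i<k of i · max(k−i, g[k−i]); the inner max lets the remainder stay uncut if that's better.
g[2] = 1×max(1,0) = 1×1 = 1
g[3] = max(1×2, 2×1) = 2
g[4] = max(1×3, 2×2, 3×1) = 4
g[5] = max(1×4, 2×3, 3×2, 4×1) = 6
g[6] = max(1×6, 2×4, 3×3, 4×2, 5×1) = 9
g[7] = max(1×9, 2×6, 3×4, 4×3, 5×2, 6×1) = 12
g[8] = max(1×12, 2×9, 3×6, …, 6×2, 7×1) = 18
One optimal split: 3 + 3 + 2; product 3×3×2 = 18.

18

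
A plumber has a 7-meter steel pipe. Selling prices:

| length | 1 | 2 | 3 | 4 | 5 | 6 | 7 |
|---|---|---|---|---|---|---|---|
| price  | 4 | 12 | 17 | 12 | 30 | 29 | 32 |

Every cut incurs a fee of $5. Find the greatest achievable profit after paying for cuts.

37

Build v[k] bottom-up: v[k] = max over allowed piece i of (p[i] + v[k−i]) − 5 per cut.
v[1] = 4
v[2] = 12
v[3] = 17
v[4] = 19  (first piece 2, then v[2]=12)
v[5] = 30
v[6] = 29  (first piece 1, then v[5]=30)
v[7] = 37  (first piece 2, then v[5]=30)
One optimal plan: pieces 5 + 2 (1 cut) → $42 − $5 = $37.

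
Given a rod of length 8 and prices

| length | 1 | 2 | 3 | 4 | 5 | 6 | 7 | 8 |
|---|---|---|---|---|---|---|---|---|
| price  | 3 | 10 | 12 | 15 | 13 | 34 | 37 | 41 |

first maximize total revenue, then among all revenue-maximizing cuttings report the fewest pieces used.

Build r[k] bottom-up: r[k] = max over allowed piece i of (p[i] + r[k−i]).
r[1] = 3
r[2] = max(3+3, 10+0) = 10
r[3] = max(3+10, 10+3, 12+0) = 13
r[4] = max(3+13, 10+10, 12+3, 15+0) = 20
r[5] = max(3+20, 10+13, 12+10, 15+3, 13+0) = 23
r[6] = max(3+23, 10+20, 12+13, 15+10, 13+3, 34+0) = 34
r[7] = max(3+34, 10+23, 12+20, …, 34+3, 37+0) = 37
r[8] = max(3+37, 10+34, 12+23, …, 37+3, 41+0) = 44
Maximum revenue is €44.
Now minimize piece count subject to staying optimal: for each k, pieces[k] = 1 + min over i with p[i]+r[k−i]=r[k] of pieces[k−i].
pieces[5] = 3
pieces[6] = 1
pieces[7] = 1
pieces[8] = 2

2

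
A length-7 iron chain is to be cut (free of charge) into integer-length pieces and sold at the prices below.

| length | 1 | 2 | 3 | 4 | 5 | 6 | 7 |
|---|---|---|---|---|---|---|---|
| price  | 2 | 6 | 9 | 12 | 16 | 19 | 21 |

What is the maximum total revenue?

Let v[k] be the best obtainable value from length k. For each k, try every first piece i and keep the best of price[i] + v[k−i].
v[1] = 2
v[2] = max(2+2, 6+0) = 6
v[3] = max(2+6, 6+2, 9+0) = 9
v[4] = max(2+9, 6+6, 9+2, 12+0) = 12
v[5] = max(2+12, 6+9, 9+6, 12+2, 16+0) = 16
v[6] = max(2+16, 6+12, 9+9, 12+6, 16+2, 19+0) = 19
v[7] = max(2+19, 6+16, 9+12, …, 19+2, 21+0) = 22
One optimal cutting: 5 + 2 → $16 + $6 = $22.

22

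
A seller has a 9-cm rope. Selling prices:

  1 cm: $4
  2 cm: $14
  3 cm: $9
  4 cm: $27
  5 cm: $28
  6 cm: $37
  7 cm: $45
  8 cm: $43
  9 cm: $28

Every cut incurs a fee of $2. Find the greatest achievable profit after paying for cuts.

57

Consider every possible first cut. net[k] is the best of p[i]+net[k−i] over all sellable i≤k, charging 2 whenever i<k.
net[1] = 4
net[2] = max(4+4-2, 14+0) = 14
net[3] = max(4+14-2, 14+4-2, 9+0) = 16
net[4] = max(4+16-2, 14+14-2, 9+4-2, 27+0) = 27
net[5] = max(4+27-2, 14+16-2, 9+14-2, 27+4-2, 28+0) = 29
net[6] = max(4+29-2, 14+27-2, 9+16-2, 27+14-2, 28+4-2, 37+0) = 39
net[7] = max(4+39-2, 14+29-2, 9+27-2, …, 37+4-2, 45+0) = 45
net[8] = max(4+45-2, 14+39-2, 9+29-2, …, 45+4-2, 43+0) = 52
net[9] = max(4+52-2, 14+45-2, 9+39-2, …, 43+4-2, 28+0) = 57
One optimal plan: pieces 7 + 2 (1 cut) → $59 − $2 = $57.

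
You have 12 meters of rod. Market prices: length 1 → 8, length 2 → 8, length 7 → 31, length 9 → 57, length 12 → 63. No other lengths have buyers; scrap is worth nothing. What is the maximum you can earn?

96

Consider every possible first cut. best[k] is the best of p[i]+best[k−i] over all sellable i≤k.
best[1] = 8
best[2] = 16  (first piece 1, then best[1]=8)
best[3] = 24  (first piece 1, then best[2]=16)
best[4] = 32  (first piece 1, then best[3]=24)
best[5] = 40  (first piece 1, then best[4]=32)
best[6] = 48  (first piece 1, then best[5]=40)
best[7] = 56  (first piece 1, then best[6]=48)
best[8] = 64  (first piece 1, then best[7]=56)
best[9] = 72  (first piece 1, then best[8]=64)
best[10] = 80  (first piece 1, then best[9]=72)
best[11] = 88  (first piece 1, then best[10]=80)
best[12] = 96  (first piece 1, then best[11]=88)
One optimal cutting: 1 + 1 + 1 + 1 + 1 + 1 + 1 + 1 + 1 + 1 + 1 + 1 → 96.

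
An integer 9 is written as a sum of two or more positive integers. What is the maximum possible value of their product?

Define f[k] = max over 1≤i<k of i · max(k−i, f[k−i]); the inner max lets the remainder stay uncut if that's better.
f[2] = 1·max(1,0) = 1·1 = 1
f[3] = 1·max(2,1) = 1·2 = 2
f[4] = 2·max(2,1) = 2·2 = 4
f[5] = 2·max(3,2) = 2·3 = 6
f[6] = 3·max(3,2) = 3·3 = 9
f[7] = 2·max(5,6) = 2·6 = 12
f[8] = 2·max(6,9) = 2·9 = 18
f[9] = 3·max(6,9) = 3·9 = 27
One optimal split: 3 + 3 + 3; product 3·3·3 = 27.

27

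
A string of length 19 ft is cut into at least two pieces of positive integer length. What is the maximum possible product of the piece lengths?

972

Define g[k] = max over 1≤i<k of i · max(k−i, g[k−i]); the inner max lets the remainder stay uncut if that's better.
Small cases: g[2]=1, g[3]=2, g[4]=4, g[5]=6, g[6]=9, g[7]=12, g[8]=18, g[9]=27, g[10]=36, g[11]=54, g[12]=81, g[13]=108, g[14]=162.
g[15] = max(1×162, 2×108, 3×81, …, 13×2, 14×1) = 243
g[16] = max(1×243, 2×162, 3×108, …, 14×2, 15×1) = 324
g[17] = max(1×324, 2×243, 3×162, …, 15×2, 16×1) = 486
g[18] = max(1×486, 2×324, 3×243, …, 16×2, 17×1) = 729
g[19] = max(1×729, 2×486, 3×324, …, 17×2, 18×1) = 972
One optimal split: 3 + 3 + 3 + 3 + 3 + 2 + 2; product 3×3×3×3×3×2×2 = 972.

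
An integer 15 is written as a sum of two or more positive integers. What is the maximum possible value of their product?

243

Let m[k] be the best product for length k (with at least one cut). For each first piece i, the rest contributes max(k−i, m[k−i]).
Small cases: m[2]=1, m[3]=2, m[4]=4, m[5]=6, m[6]=9, m[7]=12.
m[8] = 2*max(6,9) = 2*9 = 18
m[9] = 3*max(6,9) = 3*9 = 27
m[10] = 2*max(8,18) = 2*18 = 36
m[11] = 2*max(9,27) = 2*27 = 54
m[12] = 3*max(9,27) = 3*27 = 81
m[13] = 2*max(11,54) = 2*54 = 108
m[14] = 2*max(12,81) = 2*81 = 162
m[15] = 3*max(12,81) = 3*81 = 243
One optimal split: 3 + 3 + 3 + 3 + 3; product 3*3*3*3*3 = 243.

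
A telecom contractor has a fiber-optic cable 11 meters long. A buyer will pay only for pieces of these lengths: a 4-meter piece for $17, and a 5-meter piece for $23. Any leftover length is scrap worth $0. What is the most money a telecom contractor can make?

Consider every possible first cut. r[k] is the best of p[i]+r[k−i] over all sellable i≤k.
r[1] = 0
r[2] = 0
r[3] = 0
r[4] = 17
r[5] = 23
r[6] = 23
r[7] = 23
r[8] = 34  (first piece 4, then r[4]=17)
r[9] = 40  (first piece 4, then r[5]=23)
r[10] = 46  (first piece 5, then r[5]=23)
r[11] = 46
One optimal cutting: pieces 5 + 5 with 1 meter of scrap → $46.

46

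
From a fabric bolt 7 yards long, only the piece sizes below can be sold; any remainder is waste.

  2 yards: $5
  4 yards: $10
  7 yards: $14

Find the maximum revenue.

Consider every possible first cut. r[k] is the best of p[i]+r[k−i] over all sellable i≤k.
r[1] = 0
r[2] = 5
r[3] = 5
r[4] = 10  (first piece 2, then r[2]=5)
r[5] = 10
r[6] = 15  (first piece 2, then r[4]=10)
r[7] = 15
One optimal cutting: pieces 2 + 2 + 2 with 1 yard of scrap → $15.

15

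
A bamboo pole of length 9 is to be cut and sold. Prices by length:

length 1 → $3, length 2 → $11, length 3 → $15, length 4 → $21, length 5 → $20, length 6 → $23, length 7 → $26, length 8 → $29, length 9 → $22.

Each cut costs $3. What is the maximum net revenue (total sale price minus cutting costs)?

41

Build net[k] bottom-up: net[k] = max over allowed piece i of (p[i] + net[k−i]) − 3 per cut.
net[1] = 3
net[2] = max(3+3-3, 11+0) = 11
net[3] = max(3+11-3, 11+3-3, 15+0) = 15
net[4] = max(3+15-3, 11+11-3, 15+3-3, 21+0) = 21
net[5] = max(3+21-3, 11+15-3, 15+11-3, 21+3-3, 20+0) = 23
net[6] = max(3+23-3, 11+21-3, 15+15-3, 21+11-3, 20+3-3, 23+0) = 29
net[7] = max(3+29-3, 11+23-3, 15+21-3, …, 23+3-3, 26+0) = 33
net[8] = max(3+33-3, 11+29-3, 15+23-3, …, 26+3-3, 29+0) = 39
net[9] = max(3+39-3, 11+33-3, 15+29-3, …, 29+3-3, 22+0) = 41
One optimal plan: pieces 4 + 3 + 2 (2 cuts) → $47 − $6 = $41.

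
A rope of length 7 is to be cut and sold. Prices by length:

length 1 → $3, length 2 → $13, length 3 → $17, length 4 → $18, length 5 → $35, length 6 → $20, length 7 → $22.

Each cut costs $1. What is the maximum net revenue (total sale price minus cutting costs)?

Consider every possible first cut. r[k] is the best of p[i]+r[k−i] over all sellable i≤k, charging 1 whenever i<k.
r[1] = 3
r[2] = 13
r[3] = 17
r[4] = 25  (first piece 2, then r[2]=13)
r[5] = 35
r[6] = 37  (first piece 1, then r[5]=35)
r[7] = 47  (first piece 2, then r[5]=35)
One optimal plan: pieces 5 + 2 (1 cut) → $48 − $1 = $47.

47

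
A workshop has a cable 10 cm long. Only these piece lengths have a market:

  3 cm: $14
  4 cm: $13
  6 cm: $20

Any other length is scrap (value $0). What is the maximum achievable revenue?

42

Build best[k] bottom-up: best[k] = max over allowed piece i of (p[i] + best[k−i]).
best[1] = 0
best[2] = 0
best[3] = 14
best[4] = max(14+0, 13+0) = 14
best[5] = max(14+0, 13+0) = 14
best[6] = max(14+14, 13+0, 20+0) = 28
best[7] = max(14+14, 13+14, 20+0) = 28
best[8] = max(14+14, 13+14, 20+0) = 28
best[9] = max(14+28, 13+14, 20+14) = 42
best[10] = max(14+28, 13+28, 20+14) = 42
One optimal cutting: pieces 3 + 3 + 3 with 1 cm of scrap → $42.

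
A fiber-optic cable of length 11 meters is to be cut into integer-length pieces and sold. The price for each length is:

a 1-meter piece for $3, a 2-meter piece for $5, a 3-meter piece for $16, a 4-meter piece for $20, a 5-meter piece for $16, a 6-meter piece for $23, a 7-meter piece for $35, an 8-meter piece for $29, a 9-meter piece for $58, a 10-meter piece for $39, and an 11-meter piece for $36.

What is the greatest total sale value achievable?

64

Let v[k] be the best obtainable value from length k. For each k, try every first piece i and keep the best of price[i] + v[k−i].
v[1] = 3
v[2] = max(3+3, 5+0) = 6
v[3] = max(3+6, 5+3, 16+0) = 16
v[4] = max(3+16, 5+6, 16+3, 20+0) = 20
v[5] = max(3+20, 5+16, 16+6, 20+3, 16+0) = 23
v[6] = max(3+23, 5+20, 16+16, 20+6, 16+3, 23+0) = 32
v[7] = max(3+32, 5+23, 16+20, …, 23+3, 35+0) = 36
v[8] = max(3+36, 5+32, 16+23, …, 35+3, 29+0) = 40
v[9] = max(3+40, 5+36, 16+32, …, 29+3, 58+0) = 58
v[10] = max(3+58, 5+40, 16+36, …, 58+3, 39+0) = 61
v[11] = max(3+61, 5+58, 16+40, …, 39+3, 36+0) = 64
One optimal cutting: 9 + 1 + 1 → $58 + $3 + $3 = $64.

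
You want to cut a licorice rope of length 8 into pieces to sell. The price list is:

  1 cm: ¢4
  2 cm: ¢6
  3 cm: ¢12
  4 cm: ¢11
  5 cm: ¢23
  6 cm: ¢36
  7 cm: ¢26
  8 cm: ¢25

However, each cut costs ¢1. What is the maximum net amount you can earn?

42

Build r[k] bottom-up: r[k] = max over allowed piece i of (p[i] + r[k−i]) − 1 per cut.
r[1] = 4
r[2] = max(4+4-1, 6+0) = 7
r[3] = max(4+7-1, 6+4-1, 12+0) = 12
r[4] = max(4+12-1, 6+7-1, 12+4-1, 11+0) = 15
r[5] = max(4+15-1, 6+12-1, 12+7-1, 11+4-1, 23+0) = 23
r[6] = max(4+23-1, 6+15-1, 12+12-1, 11+7-1, 23+4-1, 36+0) = 36
r[7] = max(4+36-1, 6+23-1, 12+15-1, …, 36+4-1, 26+0) = 39
r[8] = max(4+39-1, 6+36-1, 12+23-1, …, 26+4-1, 25+0) = 42
One optimal plan: pieces 6 + 1 + 1 (2 cuts) → ¢44 − ¢2 = ¢42.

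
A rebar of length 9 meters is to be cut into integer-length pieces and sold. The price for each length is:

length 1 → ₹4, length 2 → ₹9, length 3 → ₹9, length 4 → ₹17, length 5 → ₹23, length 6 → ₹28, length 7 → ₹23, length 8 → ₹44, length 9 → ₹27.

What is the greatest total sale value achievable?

Let r[k] be the best obtainable value from length k. For each k, try every first piece i and keep the best of price[i] + r[k−i].
r[1] = 4
r[2] = 9
r[3] = 13  (first piece 1, then r[2]=9)
r[4] = 18  (first piece 2, then r[2]=9)
r[5] = 23
r[6] = 28
r[7] = 32  (first piece 1, then r[6]=28)
r[8] = 44
r[9] = 48  (first piece 1, then r[8]=44)
One optimal cutting: 8 + 1 → ₹44 + ₹4 = ₹48.

48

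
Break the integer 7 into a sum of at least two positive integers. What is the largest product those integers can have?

Fill g[k] for k=2..7: at each k try every first piece i and multiply by the better of (k−i) uncut or g[k−i].
g[2] = 1·max(1,0) = 1·1 = 1
g[3] = max(1·2, 2·1) = 2
g[4] = max(1·3, 2·2, 3·1) = 4
g[5] = max(1·4, 2·3, 3·2, 4·1) = 6
g[6] = max(1·6, 2·4, 3·3, 4·2, 5·1) = 9
g[7] = max(1·9, 2·6, 3·4, 4·3, 5·2, 6·1) = 12
One optimal split: 3 + 2 + 2; product 3·2·2 = 12.

12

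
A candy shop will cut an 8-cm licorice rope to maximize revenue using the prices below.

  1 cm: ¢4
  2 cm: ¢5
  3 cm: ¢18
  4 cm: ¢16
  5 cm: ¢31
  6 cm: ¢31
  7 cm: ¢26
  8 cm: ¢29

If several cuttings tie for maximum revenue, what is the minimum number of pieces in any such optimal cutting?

Build r[k] bottom-up: r[k] = max over allowed piece i of (p[i] + r[k−i]).
r[1] = 4
r[2] = max(4+4, 5+0) = 8
r[3] = max(4+8, 5+4, 18+0) = 18
r[4] = max(4+18, 5+8, 18+4, 16+0) = 22
r[5] = max(4+22, 5+18, 18+8, 16+4, 31+0) = 31
r[6] = max(4+31, 5+22, 18+18, 16+8, 31+4, 31+0) = 36
r[7] = max(4+36, 5+31, 18+22, …, 31+4, 26+0) = 40
r[8] = max(4+40, 5+36, 18+31, …, 26+4, 29+0) = 49
Maximum revenue is ¢49.
Now minimize piece count subject to staying optimal: for each k, pieces[k] = 1 + min over i with p[i]+r[k−i]=r[k] of pieces[k−i].
pieces[5] = 1
pieces[6] = 2
pieces[7] = 3
pieces[8] = 2

2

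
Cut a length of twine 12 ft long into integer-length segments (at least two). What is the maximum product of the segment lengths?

81

Fill P[k] for k=2..12: at each k try every first piece i and multiply by the better of (k−i) uncut or P[k−i].
Small cases: P[2]=1, P[3]=2, P[4]=4.
P[5] = max(1×4, 2×3, 3×2, 4×1) = 6
P[6] = max(1×6, 2×4, 3×3, 4×2, 5×1) = 9
P[7] = max(1×9, 2×6, 3×4, 4×3, 5×2, 6×1) = 12
P[8] = max(1×12, 2×9, 3×6, …, 6×2, 7×1) = 18
P[9] = max(1×18, 2×12, 3×9, …, 7×2, 8×1) = 27
P[10] = max(1×27, 2×18, 3×12, …, 8×2, 9×1) = 36
P[11] = max(1×36, 2×27, 3×18, …, 9×2, 10×1) = 54
P[12] = max(1×54, 2×36, 3×27, …, 10×2, 11×1) = 81
One optimal split: 3 + 3 + 3 + 3; product 3×3×3×3 = 81.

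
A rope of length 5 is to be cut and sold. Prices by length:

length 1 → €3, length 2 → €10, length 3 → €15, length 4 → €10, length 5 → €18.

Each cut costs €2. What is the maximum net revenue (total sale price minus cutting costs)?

Let v[k] be the best obtainable value from length k. For each k, try every first piece i and keep the best of price[i] + v[k−i] minus the 2 cut fee when i<k.
v[1] = 3
v[2] = max(3+3-2, 10+0) = 10
v[3] = max(3+10-2, 10+3-2, 15+0) = 15
v[4] = max(3+15-2, 10+10-2, 15+3-2, 10+0) = 18
v[5] = max(3+18-2, 10+15-2, 15+10-2, 10+3-2, 18+0) = 23
One optimal plan: pieces 3 + 2 (1 cut) → €25 − €2 = €23.

23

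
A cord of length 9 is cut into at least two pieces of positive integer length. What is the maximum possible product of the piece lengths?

Fill f[k] for k=2..9: at each k try every first piece i and multiply by the better of (k−i) uncut or f[k−i].
Small cases: f[2]=1, f[3]=2, f[4]=4.
f[5] = 2·max(3,2) = 2·3 = 6
f[6] = 3·max(3,2) = 3·3 = 9
f[7] = 2·max(5,6) = 2·6 = 12
f[8] = 2·max(6,9) = 2·9 = 18
f[9] = 3·max(6,9) = 3·9 = 27
One optimal split: 3 + 3 + 3; product 3·3·3 = 27.

27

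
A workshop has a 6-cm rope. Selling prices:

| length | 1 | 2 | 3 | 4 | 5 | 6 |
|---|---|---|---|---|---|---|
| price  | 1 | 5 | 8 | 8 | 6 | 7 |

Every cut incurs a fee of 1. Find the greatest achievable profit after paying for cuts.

Let net[k] be the best obtainable value from length k. For each k, try every first piece i and keep the best of price[i] + net[k−i] minus the 1 cut fee when i<k.
net[1] = 1
net[2] = max(1+1-1, 5+0) = 5
net[3] = max(1+5-1, 5+1-1, 8+0) = 8
net[4] = max(1+8-1, 5+5-1, 8+1-1, 8+0) = 9
net[5] = max(1+9-1, 5+8-1, 8+5-1, 8+1-1, 6+0) = 12
net[6] = max(1+12-1, 5+9-1, 8+8-1, 8+5-1, 6+1-1, 7+0) = 15
One optimal plan: pieces 3 + 3 (1 cut) → 16 − 1 = 15.

15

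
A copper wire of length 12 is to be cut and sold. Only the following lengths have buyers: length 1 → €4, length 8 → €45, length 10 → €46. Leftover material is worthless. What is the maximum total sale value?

Let f[k] be the best obtainable value from length k. For each k, try every first piece i and keep the best of price[i] + f[k−i].
f[1] = 4
f[2] = 8  (first piece 1, then f[1]=4)
f[3] = 12  (first piece 1, then f[2]=8)
f[4] = 16  (first piece 1, then f[3]=12)
f[5] = 20  (first piece 1, then f[4]=16)
f[6] = 24  (first piece 1, then f[5]=20)
f[7] = 28  (first piece 1, then f[6]=24)
f[8] = max(4+28, 45+0) = 45
f[9] = max(4+45, 45+4) = 49
f[10] = max(4+49, 45+8, 46+0) = 53
f[11] = max(4+53, 45+12, 46+4) = 57
f[12] = max(4+57, 45+16, 46+8) = 61
One optimal cutting: 8 + 1 + 1 + 1 + 1 → €61.

61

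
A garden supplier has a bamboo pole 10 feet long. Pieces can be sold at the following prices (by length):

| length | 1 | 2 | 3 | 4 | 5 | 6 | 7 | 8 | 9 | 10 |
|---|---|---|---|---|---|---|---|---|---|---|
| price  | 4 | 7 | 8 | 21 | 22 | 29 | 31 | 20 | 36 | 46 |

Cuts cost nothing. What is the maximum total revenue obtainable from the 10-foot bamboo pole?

50

Let r[k] be the best obtainable value from length k. For each k, try every first piece i and keep the best of price[i] + r[k−i].
r[1] = 4
r[2] = 8  (first piece 1, then r[1]=4)
r[3] = 12  (first piece 1, then r[2]=8)
r[4] = 21
r[5] = 25  (first piece 1, then r[4]=21)
r[6] = 29  (first piece 1, then r[5]=25)
r[7] = 33  (first piece 1, then r[6]=29)
r[8] = 42  (first piece 4, then r[4]=21)
r[9] = 46  (first piece 1, then r[8]=42)
r[10] = 50  (first piece 1, then r[9]=46)
One optimal cutting: 4 + 4 + 1 + 1 → $21 + $21 + $4 + $4 = $50.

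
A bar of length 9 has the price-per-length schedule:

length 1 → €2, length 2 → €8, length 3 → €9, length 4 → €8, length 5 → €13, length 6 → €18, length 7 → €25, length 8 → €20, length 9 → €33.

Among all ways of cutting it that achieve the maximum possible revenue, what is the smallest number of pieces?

Let r[k] be the best obtainable value from length k. For each k, try every first piece i and keep the best of price[i] + r[k−i].
r[1] = 2
r[2] = max(2+2, 8+0) = 8
r[3] = max(2+8, 8+2, 9+0) = 10
r[4] = max(2+10, 8+8, 9+2, 8+0) = 16
r[5] = max(2+16, 8+10, 9+8, 8+2, 13+0) = 18
r[6] = max(2+18, 8+16, 9+10, 8+8, 13+2, 18+0) = 24
r[7] = max(2+24, 8+18, 9+16, …, 18+2, 25+0) = 26
r[8] = max(2+26, 8+24, 9+18, …, 25+2, 20+0) = 32
r[9] = max(2+32, 8+26, 9+24, …, 20+2, 33+0) = 34
Maximum revenue is €34.
Now minimize piece count subject to staying optimal: for each k, pieces[k] = 1 + min over i with p[i]+r[k−i]=r[k] of pieces[k−i].
pieces[6] = 3
pieces[7] = 4
pieces[8] = 4
pieces[9] = 5

5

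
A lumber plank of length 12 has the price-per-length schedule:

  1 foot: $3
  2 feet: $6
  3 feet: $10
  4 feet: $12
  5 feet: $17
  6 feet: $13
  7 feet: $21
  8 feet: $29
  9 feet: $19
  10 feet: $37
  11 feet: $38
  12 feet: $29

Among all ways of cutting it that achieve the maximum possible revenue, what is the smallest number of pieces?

2

Build r[k] bottom-up: r[k] = max over allowed piece i of (p[i] + r[k−i]).
r[1] = 3
r[2] = 6  (first piece 1, then r[1]=3)
r[3] = 10
r[4] = 13  (first piece 1, then r[3]=10)
r[5] = 17
r[6] = 20  (first piece 1, then r[5]=17)
r[7] = 23  (first piece 1, then r[6]=20)
r[8] = 29
r[9] = 32  (first piece 1, then r[8]=29)
r[10] = 37
r[11] = 40  (first piece 1, then r[10]=37)
r[12] = 43  (first piece 1, then r[11]=40)
Maximum revenue is $43.
Now minimize piece count subject to staying optimal: for each k, pieces[k] = 1 + min over i with p[i]+r[k−i]=r[k] of pieces[k−i].
pieces[9] = 2
pieces[10] = 1
pieces[11] = 2
pieces[12] = 2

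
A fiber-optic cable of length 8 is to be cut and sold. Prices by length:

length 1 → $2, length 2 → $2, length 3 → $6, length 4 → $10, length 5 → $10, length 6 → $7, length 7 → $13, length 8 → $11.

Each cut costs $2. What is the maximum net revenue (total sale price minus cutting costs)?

18

Consider every possible first cut. r[k] is the best of p[i]+r[k−i] over all sellable i≤k, charging 2 whenever i<k.
r[1] = 2
r[2] = max(2+2-2, 2+0) = 2
r[3] = max(2+2-2, 2+2-2, 6+0) = 6
r[4] = max(2+6-2, 2+2-2, 6+2-2, 10+0) = 10
r[5] = max(2+10-2, 2+6-2, 6+2-2, 10+2-2, 10+0) = 10
r[6] = max(2+10-2, 2+10-2, 6+6-2, 10+2-2, 10+2-2, 7+0) = 10
r[7] = max(2+10-2, 2+10-2, 6+10-2, …, 7+2-2, 13+0) = 14
r[8] = max(2+14-2, 2+10-2, 6+10-2, …, 13+2-2, 11+0) = 18
One optimal plan: pieces 4 + 4 (1 cut) → $20 − $2 = $18.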